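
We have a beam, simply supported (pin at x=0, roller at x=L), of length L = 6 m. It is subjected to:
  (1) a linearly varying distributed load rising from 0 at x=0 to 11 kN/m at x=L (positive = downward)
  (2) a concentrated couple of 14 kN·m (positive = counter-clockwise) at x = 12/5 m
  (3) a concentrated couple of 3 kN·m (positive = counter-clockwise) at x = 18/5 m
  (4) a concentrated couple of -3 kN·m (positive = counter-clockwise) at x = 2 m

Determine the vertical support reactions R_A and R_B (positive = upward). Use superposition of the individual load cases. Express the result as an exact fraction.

R_A = 40/3 kN, R_B = 59/3 kN

Load 1 — triangular load w₀=11 kN/m (0→w₀ over full span):
  R_A = w₀L/6 = 11·6/6 = 11 kN
  R_B = w₀L/3 = 11·6/3 = 22 kN
Load 2 — applied couple M₀=14 kN·m at a=12/5 m (b=L-a=18/5):
  R_A = M₀/L = 14/6 = 7/3 kN
  R_B = -M₀/L = -14/6 = -7/3 kN
Load 3 — applied couple M₀=3 kN·m at a=18/5 m (b=L-a=12/5):
  R_A = M₀/L = 3/6 = 1/2 kN
  R_B = -M₀/L = -3/6 = -1/2 kN
Load 4 — applied couple M₀=-3 kN·m at a=2 m (b=L-a=4):
  R_A = M₀/L = (-3)/6 = -1/2 kN
  R_B = -M₀/L = -(-3)/6 = 1/2 kN
Superposition: R_A = 40/3 kN, R_B = 59/3 kN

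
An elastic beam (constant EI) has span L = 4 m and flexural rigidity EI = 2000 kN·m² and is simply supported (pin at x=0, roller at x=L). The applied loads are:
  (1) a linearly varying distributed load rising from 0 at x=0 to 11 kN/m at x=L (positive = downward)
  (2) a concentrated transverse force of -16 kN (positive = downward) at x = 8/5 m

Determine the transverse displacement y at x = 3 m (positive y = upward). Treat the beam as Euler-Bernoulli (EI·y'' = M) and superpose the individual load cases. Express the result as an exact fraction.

y(3) = -4393/24000000 m

Load 1 — triangular load w₀=11 kN/m (0→w₀ over full span):
  y_1 = -w₀x(7L⁴-10L²x²+3x⁴)/(360LEI) = -11·3·(7·4⁴-10·4²·3²+3·3⁴)/(360·4·2000) = -1309/192000 m
Load 2 — point force P=-16 kN at a=8/5 m (b=L-a=12/5):
  y_2 = -Pa(L-x)(2Lx-a²-x²)/(6LEI)  [x>a] = -(-16)·(8/5)·(4-3)·(2·4·3-(8/5)²-3²)/(6·4·2000) = 311/46875 m
Superposition: y = Σ y_i = -4393/24000000 m ≈ -0.000183 m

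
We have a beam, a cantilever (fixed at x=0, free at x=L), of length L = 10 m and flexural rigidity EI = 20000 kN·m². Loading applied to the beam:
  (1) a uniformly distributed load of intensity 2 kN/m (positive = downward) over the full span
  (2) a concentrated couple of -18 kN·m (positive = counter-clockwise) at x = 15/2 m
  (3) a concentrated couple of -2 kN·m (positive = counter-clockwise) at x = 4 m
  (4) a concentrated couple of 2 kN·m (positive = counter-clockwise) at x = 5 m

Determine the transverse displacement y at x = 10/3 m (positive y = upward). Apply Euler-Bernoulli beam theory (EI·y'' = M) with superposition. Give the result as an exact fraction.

y(10/3) = -659/24300 m

Load 1 — uniform load w=2 kN/m over full span:
  y_1 = -wx²(x²-4Lx+6L²)/(24EI) = -2·(10/3)²·((10/3)²-4·10·(10/3)+6·10²)/(24·20000) = -43/1944 m
Load 2 — applied couple M₀=-18 kN·m at a=15/2 m (b=L-a=5/2):
  y_2 = M₀x²/(2EI)  [x≤a] = (-18)·(10/3)²/(2·20000) = -1/200 m
Load 3 — applied couple M₀=-2 kN·m at a=4 m (b=L-a=6):
  y_3 = M₀x²/(2EI)  [x≤a] = (-2)·(10/3)²/(2·20000) = -1/1800 m
Load 4 — applied couple M₀=2 kN·m at a=5 m (b=L-a=5):
  y_4 = M₀x²/(2EI)  [x≤a] = 2·(10/3)²/(2·20000) = 1/1800 m
Superposition: y = Σ y_i = -659/24300 m ≈ -0.027119 m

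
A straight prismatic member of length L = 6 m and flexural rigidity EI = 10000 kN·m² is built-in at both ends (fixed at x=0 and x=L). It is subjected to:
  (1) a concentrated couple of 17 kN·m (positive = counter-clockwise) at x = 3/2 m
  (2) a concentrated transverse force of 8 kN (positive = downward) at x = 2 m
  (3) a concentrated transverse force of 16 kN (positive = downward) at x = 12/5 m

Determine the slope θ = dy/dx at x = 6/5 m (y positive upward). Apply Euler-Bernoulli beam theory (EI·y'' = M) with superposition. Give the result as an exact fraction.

Load 1 — applied couple M₀=17 kN·m at a=3/2 m (b=L-a=9/2):
  θ_1 = (R_Ax²/2 - M_Ax)/EI  [x≤a] with R_A=51/16, M_A=-51/16 = ((51/16)·(6/5)²/2 - (-51/16)·(6/5))/10000 = 153/250000 rad
Load 2 — point force P=8 kN at a=2 m (b=L-a=4):
  θ_2 = -Pb²x(2aL-(3a+b)x)/(2L³EI)  [x≤a] = -8·4²·(6/5)·(2·2·6-(3·2+4)·(6/5))/(2·6³·10000) = -4/9375 rad
Load 3 — point force P=16 kN at a=12/5 m (b=L-a=18/5):
  θ_3 = -Pb²x(2aL-(3a+b)x)/(2L³EI)  [x≤a] = -16·(18/5)²·(6/5)·(2·(12/5)·6-(3·(12/5)+(18/5))·(6/5))/(2·6³·10000) = -1782/1953125 rad
Superposition: θ = Σ θ_i = -68161/93750000 rad ≈ -0.000727 rad

θ(6/5) = -68161/93750000 rad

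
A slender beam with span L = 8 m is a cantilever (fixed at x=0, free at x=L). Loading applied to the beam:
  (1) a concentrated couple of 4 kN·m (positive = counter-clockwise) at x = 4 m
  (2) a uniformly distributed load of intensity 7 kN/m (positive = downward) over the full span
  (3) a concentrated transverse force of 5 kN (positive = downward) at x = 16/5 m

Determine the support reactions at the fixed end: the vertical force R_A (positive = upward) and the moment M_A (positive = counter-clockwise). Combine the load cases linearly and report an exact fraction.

Load 1 — applied couple M₀=4 kN·m at a=4 m (b=L-a=4):
  R_A = 0 kN
  M_A = -M₀ = -4 kN·m
Load 2 — uniform load w=7 kN/m over full span:
  R_A = wL = 7·8 = 56 kN
  M_A = wL²/2 = 7·8²/2 = 224 kN·m
Load 3 — point force P=5 kN at a=16/5 m (b=L-a=24/5):
  R_A = P = 5 kN
  M_A = Pa = 5·(16/5) = 16 kN·m
Superposition: R_A = 61 kN, M_A = 236 kN·m

R_A = 61 kN, M_A = 236 kN·m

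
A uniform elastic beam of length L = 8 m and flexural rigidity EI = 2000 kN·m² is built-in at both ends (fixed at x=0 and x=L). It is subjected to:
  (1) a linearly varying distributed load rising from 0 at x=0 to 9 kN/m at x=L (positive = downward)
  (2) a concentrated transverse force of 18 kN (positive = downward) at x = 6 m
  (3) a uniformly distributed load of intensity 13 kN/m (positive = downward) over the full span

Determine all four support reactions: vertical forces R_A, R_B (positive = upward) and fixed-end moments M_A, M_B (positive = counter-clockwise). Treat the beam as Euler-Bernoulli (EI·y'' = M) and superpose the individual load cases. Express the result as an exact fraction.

R_A = 5249/80 kN, M_A = 5717/60 kN·m, R_B = 7391/80 kN, M_B = -7103/60 kN·m

Load 1 — triangular load w₀=9 kN/m (0→w₀ over full span):
  R_A = 3w₀L/20 = 3·9·8/20 = 54/5 kN
  M_A = w₀L²/30 = 9·8²/30 = 96/5 kN·m
  R_B = 7w₀L/20 = 7·9·8/20 = 126/5 kN
  M_B = -w₀L²/20 = -9·8²/20 = -144/5 kN·m
Load 2 — point force P=18 kN at a=6 m (b=L-a=2):
  R_A = Pb²(3a+b)/L³ = 18·2²·(3·6+2)/8³ = 45/16 kN
  M_A = Pab²/L² = 18·6·2²/8² = 27/4 kN·m
  R_B = Pa²(a+3b)/L³ = 18·6²·(6+3·2)/8³ = 243/16 kN
  M_B = -Pa²b/L² = -18·6²·2/8² = -81/4 kN·m
Load 3 — uniform load w=13 kN/m over full span:
  R_A = wL/2 = 13·8/2 = 52 kN
  M_A = wL²/12 = 13·8²/12 = 208/3 kN·m
  R_B = wL/2 = 13·8/2 = 52 kN
  M_B = -wL²/12 = -13·8²/12 = -208/3 kN·m
Superposition: R_A = 5249/80 kN, M_A = 5717/60 kN·m, R_B = 7391/80 kN, M_B = -7103/60 kN·m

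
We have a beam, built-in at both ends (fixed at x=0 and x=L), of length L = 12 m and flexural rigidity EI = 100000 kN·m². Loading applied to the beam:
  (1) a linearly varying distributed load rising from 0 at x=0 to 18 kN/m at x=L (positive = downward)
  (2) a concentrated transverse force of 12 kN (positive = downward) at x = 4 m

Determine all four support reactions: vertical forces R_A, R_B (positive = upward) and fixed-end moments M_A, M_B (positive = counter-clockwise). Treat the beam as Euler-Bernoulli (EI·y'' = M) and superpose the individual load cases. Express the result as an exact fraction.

Load 1 — triangular load w₀=18 kN/m (0→w₀ over full span):
  R_A = 3w₀L/20 = 3·18·12/20 = 162/5 kN
  M_A = w₀L²/30 = 18·12²/30 = 432/5 kN·m
  R_B = 7w₀L/20 = 7·18·12/20 = 378/5 kN
  M_B = -w₀L²/20 = -18·12²/20 = -648/5 kN·m
Load 2 — point force P=12 kN at a=4 m (b=L-a=8):
  R_A = Pb²(3a+b)/L³ = 12·8²·(3·4+8)/12³ = 80/9 kN
  M_A = Pab²/L² = 12·4·8²/12² = 64/3 kN·m
  R_B = Pa²(a+3b)/L³ = 12·4²·(4+3·8)/12³ = 28/9 kN
  M_B = -Pa²b/L² = -12·4²·8/12² = -32/3 kN·m
Superposition: R_A = 1858/45 kN, M_A = 1616/15 kN·m, R_B = 3542/45 kN, M_B = -2104/15 kN·m

R_A = 1858/45 kN, M_A = 1616/15 kN·m, R_B = 3542/45 kN, M_B = -2104/15 kN·m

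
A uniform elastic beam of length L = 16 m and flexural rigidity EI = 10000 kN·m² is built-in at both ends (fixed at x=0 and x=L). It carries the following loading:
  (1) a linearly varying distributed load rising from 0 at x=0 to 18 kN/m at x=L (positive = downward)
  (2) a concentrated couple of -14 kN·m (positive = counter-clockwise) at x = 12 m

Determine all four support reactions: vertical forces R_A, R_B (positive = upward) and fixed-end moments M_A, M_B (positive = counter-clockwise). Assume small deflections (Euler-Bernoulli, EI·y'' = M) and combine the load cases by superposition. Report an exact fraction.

Load 1 — triangular load w₀=18 kN/m (0→w₀ over full span):
  R_A = 3w₀L/20 = 3·18·16/20 = 216/5 kN
  M_A = w₀L²/30 = 18·16²/30 = 768/5 kN·m
  R_B = 7w₀L/20 = 7·18·16/20 = 504/5 kN
  M_B = -w₀L²/20 = -18·16²/20 = -1152/5 kN·m
Load 2 — applied couple M₀=-14 kN·m at a=12 m (b=L-a=4):
  R_A = 6M₀ab/L³ = 6·(-14)·12·4/16³ = -63/64 kN
  M_A = M₀b(2a-b)/L² = (-14)·4·(2·12-4)/16² = -35/8 kN·m
  R_B = -6M₀ab/L³ = -6·(-14)·12·4/16³ = 63/64 kN
  M_B = M₀a(2b-a)/L² = (-14)·12·(2·4-12)/16² = 21/8 kN·m
Superposition: R_A = 13509/320 kN, M_A = 5969/40 kN·m, R_B = 32571/320 kN, M_B = -9111/40 kN·m

R_A = 13509/320 kN, M_A = 5969/40 kN·m, R_B = 32571/320 kN, M_B = -9111/40 kN·m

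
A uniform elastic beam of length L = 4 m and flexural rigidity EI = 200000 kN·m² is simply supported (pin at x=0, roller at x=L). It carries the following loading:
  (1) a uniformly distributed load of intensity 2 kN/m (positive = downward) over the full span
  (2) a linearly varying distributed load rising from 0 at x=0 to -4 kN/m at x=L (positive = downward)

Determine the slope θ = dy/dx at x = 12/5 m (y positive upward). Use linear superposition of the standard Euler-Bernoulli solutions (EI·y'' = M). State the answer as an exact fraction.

θ(12/5) = 91/70312500 rad

Load 1 — uniform load w=2 kN/m over full span:
  θ_1 = -w(L³-6Lx²+4x³)/(24EI) = -2·(4³-6·4·(12/5)²+4·(12/5)³)/(24·200000) = 37/4687500 rad
Load 2 — triangular load w₀=-4 kN/m (0→w₀ over full span):
  θ_2 = -w₀(7L⁴-30L²x²+15x⁴)/(360LEI) = -(-4)·(7·4⁴-30·4²·(12/5)²+15·(12/5)⁴)/(360·4·200000) = -116/17578125 rad
Superposition: θ = Σ θ_i = 91/70312500 rad ≈ 0.000001 rad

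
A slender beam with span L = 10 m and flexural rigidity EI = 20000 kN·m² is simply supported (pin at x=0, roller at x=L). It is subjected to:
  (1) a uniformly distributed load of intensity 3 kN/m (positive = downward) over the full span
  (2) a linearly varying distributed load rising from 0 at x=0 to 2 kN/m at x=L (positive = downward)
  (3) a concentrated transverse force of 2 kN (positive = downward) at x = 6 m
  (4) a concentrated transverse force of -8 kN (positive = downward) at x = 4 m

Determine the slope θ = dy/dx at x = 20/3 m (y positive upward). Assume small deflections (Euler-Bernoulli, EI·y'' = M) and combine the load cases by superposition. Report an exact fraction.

Load 1 — uniform load w=3 kN/m over full span:
  θ_1 = -w(L³-6Lx²+4x³)/(24EI) = -3·(10³-6·10·(20/3)²+4·(20/3)³)/(24·20000) = 13/4320 rad
Load 2 — triangular load w₀=2 kN/m (0→w₀ over full span):
  θ_2 = -w₀(7L⁴-30L²x²+15x⁴)/(360LEI) = -2·(7·10⁴-30·10²·(20/3)²+15·(20/3)⁴)/(360·10·20000) = 91/97200 rad
Load 3 — point force P=2 kN at a=6 m (b=L-a=4):
  θ_3 = -Pa(2L²-6Lx+3x²+a²)/(6LEI)  [x>a] = -2·6·(2·10²-6·10·(20/3)+3·(20/3)²+6²)/(6·10·20000) = 23/75000 rad
Load 4 — point force P=-8 kN at a=4 m (b=L-a=6):
  θ_4 = -Pa(2L²-6Lx+3x²+a²)/(6LEI)  [x>a] = -(-8)·4·(2·10²-6·10·(20/3)+3·(20/3)²+4²)/(6·10·20000) = -38/28125 rad
Superposition: θ = Σ θ_i = 14099/4860000 rad ≈ 0.002901 rad

θ(20/3) = 14099/4860000 rad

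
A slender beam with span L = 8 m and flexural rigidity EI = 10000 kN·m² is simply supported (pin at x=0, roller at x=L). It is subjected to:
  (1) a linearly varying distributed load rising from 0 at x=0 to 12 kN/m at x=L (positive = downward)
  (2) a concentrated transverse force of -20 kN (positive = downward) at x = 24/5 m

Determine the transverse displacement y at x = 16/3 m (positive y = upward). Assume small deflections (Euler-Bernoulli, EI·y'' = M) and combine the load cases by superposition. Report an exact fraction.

Load 1 — triangular load w₀=12 kN/m (0→w₀ over full span):
  y_1 = -w₀x(7L⁴-10L²x²+3x⁴)/(360LEI) = -12·(16/3)·(7·8⁴-10·8²·(16/3)²+3·(16/3)⁴)/(360·8·10000) = -4352/151875 m
Load 2 — point force P=-20 kN at a=24/5 m (b=L-a=16/5):
  y_2 = -Pa(L-x)(2Lx-a²-x²)/(6LEI)  [x>a] = -(-20)·(24/5)·(8-(16/3))·(2·8·(16/3)-(24/5)²-(16/3)²)/(6·8·10000) = 7616/421875 m
Superposition: y = Σ y_i = -40256/3796875 m ≈ -0.010602 m

y(16/3) = -40256/3796875 m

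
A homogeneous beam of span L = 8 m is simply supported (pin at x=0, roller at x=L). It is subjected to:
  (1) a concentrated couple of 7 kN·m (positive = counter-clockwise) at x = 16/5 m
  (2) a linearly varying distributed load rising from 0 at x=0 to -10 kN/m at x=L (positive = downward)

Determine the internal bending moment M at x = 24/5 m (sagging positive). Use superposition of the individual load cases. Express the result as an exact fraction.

Load 1 — applied couple M₀=7 kN·m at a=16/5 m (b=L-a=24/5):
  M_1 = M₀x/L - M₀  [x>a] = 7·(24/5)/8 - 7 = -14/5 kN·m
Load 2 — triangular load w₀=-10 kN/m (0→w₀ over full span):
  M_2 = w₀Lx/6 - w₀x³/(6L) = (-10)·8·(24/5)/6 - (-10)·(24/5)³/(6·8) = -1024/25 kN·m
Superposition: M = Σ M_i = -1094/25 kN·m ≈ -43.760000 kN·m

M(24/5) = -1094/25 kN·m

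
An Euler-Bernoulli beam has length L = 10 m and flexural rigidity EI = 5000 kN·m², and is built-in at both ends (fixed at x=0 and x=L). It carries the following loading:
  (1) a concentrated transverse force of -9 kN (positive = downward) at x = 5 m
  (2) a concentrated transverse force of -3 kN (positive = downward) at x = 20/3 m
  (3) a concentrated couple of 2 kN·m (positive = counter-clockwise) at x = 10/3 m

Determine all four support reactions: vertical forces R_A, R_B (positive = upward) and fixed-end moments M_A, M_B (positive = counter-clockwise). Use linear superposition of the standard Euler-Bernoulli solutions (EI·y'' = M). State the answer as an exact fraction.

Load 1 — point force P=-9 kN at a=5 m (b=L-a=5):
  R_A = Pb²(3a+b)/L³ = (-9)·5²·(3·5+5)/10³ = -9/2 kN
  M_A = Pab²/L² = (-9)·5·5²/10² = -45/4 kN·m
  R_B = Pa²(a+3b)/L³ = (-9)·5²·(5+3·5)/10³ = -9/2 kN
  M_B = -Pa²b/L² = -(-9)·5²·5/10² = 45/4 kN·m
Load 2 — point force P=-3 kN at a=20/3 m (b=L-a=10/3):
  R_A = Pb²(3a+b)/L³ = (-3)·(10/3)²·(3·(20/3)+(10/3))/10³ = -7/9 kN
  M_A = Pab²/L² = (-3)·(20/3)·(10/3)²/10² = -20/9 kN·m
  R_B = Pa²(a+3b)/L³ = (-3)·(20/3)²·((20/3)+3·(10/3))/10³ = -20/9 kN
  M_B = -Pa²b/L² = -(-3)·(20/3)²·(10/3)/10² = 40/9 kN·m
Load 3 — applied couple M₀=2 kN·m at a=10/3 m (b=L-a=20/3):
  R_A = 6M₀ab/L³ = 6·2·(10/3)·(20/3)/10³ = 4/15 kN
  M_A = M₀b(2a-b)/L² = 2·(20/3)·(2·(10/3)-(20/3))/10² = 0 kN·m
  R_B = -6M₀ab/L³ = -6·2·(10/3)·(20/3)/10³ = -4/15 kN
  M_B = M₀a(2b-a)/L² = 2·(10/3)·(2·(20/3)-(10/3))/10² = 2/3 kN·m
Superposition: R_A = -451/90 kN, M_A = -485/36 kN·m, R_B = -629/90 kN, M_B = 589/36 kN·m

R_A = -451/90 kN, M_A = -485/36 kN·m, R_B = -629/90 kN, M_B = 589/36 kN·m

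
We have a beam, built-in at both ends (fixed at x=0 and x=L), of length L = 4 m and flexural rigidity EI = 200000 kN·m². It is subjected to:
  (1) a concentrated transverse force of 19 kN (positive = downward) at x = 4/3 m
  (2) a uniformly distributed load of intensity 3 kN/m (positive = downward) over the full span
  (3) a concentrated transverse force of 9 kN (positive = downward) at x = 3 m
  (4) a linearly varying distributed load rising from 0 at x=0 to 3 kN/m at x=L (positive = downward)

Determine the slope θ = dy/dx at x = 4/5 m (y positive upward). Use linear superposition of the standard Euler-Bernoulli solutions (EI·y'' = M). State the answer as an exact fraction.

θ(4/5) = -258407/6750000000 rad

Load 1 — point force P=19 kN at a=4/3 m (b=L-a=8/3):
  θ_1 = -Pb²x(2aL-(3a+b)x)/(2L³EI)  [x≤a] = -19·(8/3)²·(4/5)·(2·(4/3)·4-(3·(4/3)+(8/3))·(4/5))/(2·4³·200000) = -19/843750 rad
Load 2 — uniform load w=3 kN/m over full span:
  θ_2 = -wx(L-x)(L-2x)/(12EI) = -3·(4/5)·(4-(4/5))·(4-2·(4/5))/(12·200000) = -3/390625 rad
Load 3 — point force P=9 kN at a=3 m (b=L-a=1):
  θ_3 = -Pb²x(2aL-(3a+b)x)/(2L³EI)  [x≤a] = -9·1²·(4/5)·(2·3·4-(3·3+1)·(4/5))/(2·4³·200000) = -9/2000000 rad
Load 4 — triangular load w₀=3 kN/m (0→w₀ over full span):
  θ_4 = -w₀(2x(L-x)(L-2x)(x+2L)+x²(L-x)²)/(120LEI) = -3·(2·(4/5)·(4-(4/5))·(4-2·(4/5))·((4/5)+2·4)+(4/5)²·(4-(4/5))²)/(120·4·200000) = -7/1953125 rad
Superposition: θ = Σ θ_i = -258407/6750000000 rad ≈ -0.000038 rad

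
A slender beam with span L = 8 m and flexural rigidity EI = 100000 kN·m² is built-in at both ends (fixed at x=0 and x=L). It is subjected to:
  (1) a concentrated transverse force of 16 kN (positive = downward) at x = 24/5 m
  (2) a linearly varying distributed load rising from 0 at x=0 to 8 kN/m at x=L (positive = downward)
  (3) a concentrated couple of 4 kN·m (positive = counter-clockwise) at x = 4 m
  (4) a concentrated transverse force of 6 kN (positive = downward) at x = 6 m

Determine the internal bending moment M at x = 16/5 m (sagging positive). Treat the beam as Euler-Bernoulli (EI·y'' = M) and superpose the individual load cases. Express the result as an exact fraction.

M(16/5) = 40191/2500 kN·m

Load 1 — point force P=16 kN at a=24/5 m (b=L-a=16/5):
  M_1 = Pb²(3a+b)x/L³ - Pab²/L²  [x≤a] = 16·(16/5)²·(3·(24/5)+(16/5))·(16/5)/8³ - 16·(24/5)·(16/5)²/8² = 3584/625 kN·m
Load 2 — triangular load w₀=8 kN/m (0→w₀ over full span):
  M_2 = 3w₀Lx/20 - w₀L²/30 - w₀x³/(6L) = 3·8·8·(16/5)/20 - 8·8²/30 - 8·(16/5)³/(6·8) = 1024/125 kN·m
Load 3 — applied couple M₀=4 kN·m at a=4 m (b=L-a=4):
  M_3 = R_Ax - M_A  [x≤a] with R_A=3/4, M_A=1 = (3/4)·(16/5) - 1 = 7/5 kN·m
Load 4 — point force P=6 kN at a=6 m (b=L-a=2):
  M_4 = Pb²(3a+b)x/L³ - Pab²/L²  [x≤a] = 6·2²·(3·6+2)·(16/5)/8³ - 6·6·2²/8² = 3/4 kN·m
Superposition: M = Σ M_i = 40191/2500 kN·m ≈ 16.076400 kN·m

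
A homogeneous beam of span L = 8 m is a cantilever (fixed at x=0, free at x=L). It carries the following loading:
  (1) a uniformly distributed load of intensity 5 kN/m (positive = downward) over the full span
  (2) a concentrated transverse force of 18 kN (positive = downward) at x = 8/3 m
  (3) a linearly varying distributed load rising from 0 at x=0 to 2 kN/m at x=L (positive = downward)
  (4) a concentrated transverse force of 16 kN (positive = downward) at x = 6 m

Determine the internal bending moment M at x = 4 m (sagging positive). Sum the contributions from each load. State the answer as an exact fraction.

M(4) = -256/3 kN·m

Load 1 — uniform load w=5 kN/m over full span:
  M_1 = -w(L-x)²/2 = -5·(8-4)²/2 = -40 kN·m
Load 2 — point force P=18 kN at a=8/3 m (b=L-a=16/3):
  M_2 = 0  [x>a] = 0 kN·m
Load 3 — triangular load w₀=2 kN/m (0→w₀ over full span):
  M_3 = w₀Lx/2 - w₀L²/3 - w₀x³/(6L) = 2·8·4/2 - 2·8²/3 - 2·4³/(6·8) = -40/3 kN·m
Load 4 — point force P=16 kN at a=6 m (b=L-a=2):
  M_4 = -P(a-x)  [x≤a] = -16·(6-4) = -32 kN·m
Superposition: M = Σ M_i = -256/3 kN·m ≈ -85.333333 kN·m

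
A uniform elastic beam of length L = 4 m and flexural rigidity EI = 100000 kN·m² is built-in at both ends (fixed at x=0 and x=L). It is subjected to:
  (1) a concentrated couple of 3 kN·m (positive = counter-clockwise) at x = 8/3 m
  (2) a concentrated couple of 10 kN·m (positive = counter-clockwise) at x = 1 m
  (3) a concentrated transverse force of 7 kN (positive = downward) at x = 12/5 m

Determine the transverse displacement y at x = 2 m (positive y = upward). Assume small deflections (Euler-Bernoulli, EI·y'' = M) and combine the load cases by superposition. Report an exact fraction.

Load 1 — applied couple M₀=3 kN·m at a=8/3 m (b=L-a=4/3):
  y_1 = (R_Ax³/6 - M_Ax²/2)/EI  [x≤a] with R_A=1, M_A=1 = (1·2³/6 - 1·2²/2)/100000 = -1/150000 m
Load 2 — applied couple M₀=10 kN·m at a=1 m (b=L-a=3):
  y_2 = (R_Ax³/6 - M_Ax²/2 - M₀(x-a)²/2)/EI  [x>a] with R_A=45/16, M_A=-15/8 = ((45/16)·2³/6 - (-15/8)·2²/2 - 10·(2-1)²/2)/100000 = 1/40000 m
Load 3 — point force P=7 kN at a=12/5 m (b=L-a=8/5):
  y_3 = -Pb²x²(3aL-(3a+b)x)/(6L³EI)  [x≤a] = -7·(8/5)²·2²·(3·(12/5)·4-(3·(12/5)+(8/5))·2)/(6·4³·100000) = -49/2343750 m
Superposition: y = Σ y_i = -193/75000000 m ≈ -0.000003 m

y(2) = -193/75000000 m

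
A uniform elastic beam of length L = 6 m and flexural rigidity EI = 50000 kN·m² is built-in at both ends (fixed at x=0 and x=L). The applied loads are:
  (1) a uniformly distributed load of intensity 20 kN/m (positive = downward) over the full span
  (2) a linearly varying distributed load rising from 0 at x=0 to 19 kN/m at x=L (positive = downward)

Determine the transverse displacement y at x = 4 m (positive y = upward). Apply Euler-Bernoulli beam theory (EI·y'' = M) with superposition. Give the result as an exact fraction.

y(4) = -226/140625 m

Load 1 — uniform load w=20 kN/m over full span:
  y_1 = -wx²(L-x)²/(24EI) = -20·4²·(6-4)²/(24·50000) = -2/1875 m
Load 2 — triangular load w₀=19 kN/m (0→w₀ over full span):
  y_2 = -w₀x²(L-x)²(x+2L)/(120LEI) = -19·4²·(6-4)²·(4+2·6)/(120·6·50000) = -76/140625 m
Superposition: y = Σ y_i = -226/140625 m ≈ -0.001607 m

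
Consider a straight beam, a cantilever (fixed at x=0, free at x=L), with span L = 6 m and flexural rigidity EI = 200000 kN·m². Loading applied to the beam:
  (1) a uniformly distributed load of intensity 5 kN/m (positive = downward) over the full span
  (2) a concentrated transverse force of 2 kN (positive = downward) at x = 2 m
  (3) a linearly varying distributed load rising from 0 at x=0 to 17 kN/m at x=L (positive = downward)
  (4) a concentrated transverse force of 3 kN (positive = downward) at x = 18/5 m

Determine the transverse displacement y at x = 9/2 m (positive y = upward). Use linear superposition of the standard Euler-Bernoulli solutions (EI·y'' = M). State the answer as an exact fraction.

y(9/2) = -375368959/38400000000 m

Load 1 — uniform load w=5 kN/m over full span:
  y_1 = -wx²(x²-4Lx+6L²)/(24EI) = -5·(9/2)²·((9/2)²-4·6·(9/2)+6·6²)/(24·200000) = -13851/5120000 m
Load 2 — point force P=2 kN at a=2 m (b=L-a=4):
  y_2 = -Pa²(3x-a)/(6EI)  [x>a] = -2·2²·(3·(9/2)-2)/(6·200000) = -23/300000 m
Load 3 — triangular load w₀=17 kN/m (0→w₀ over full span):
  y_3 = (w₀Lx³/12-w₀L²x²/6-w₀x⁵/(120L))/EI = (17·6·(9/2)³/12-17·6²·(9/2)²/6-17·(9/2)⁵/(120·6))/200000 = -3416337/512000000 m
Load 4 — point force P=3 kN at a=18/5 m (b=L-a=12/5):
  y_4 = -Pa²(3x-a)/(6EI)  [x>a] = -3·(18/5)²·(3·(9/2)-(18/5))/(6·200000) = -8019/25000000 m
Superposition: y = Σ y_i = -375368959/38400000000 m ≈ -0.009775 m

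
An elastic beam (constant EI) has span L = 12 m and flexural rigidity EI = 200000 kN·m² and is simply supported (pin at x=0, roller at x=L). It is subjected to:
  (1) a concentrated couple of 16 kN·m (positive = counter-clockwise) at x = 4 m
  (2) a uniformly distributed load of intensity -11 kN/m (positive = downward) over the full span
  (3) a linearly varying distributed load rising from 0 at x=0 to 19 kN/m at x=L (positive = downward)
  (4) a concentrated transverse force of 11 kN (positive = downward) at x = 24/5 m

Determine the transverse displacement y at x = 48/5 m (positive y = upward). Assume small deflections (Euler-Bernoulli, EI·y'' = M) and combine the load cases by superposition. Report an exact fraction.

y(48/5) = 1994/48828125 m

Load 1 — applied couple M₀=16 kN·m at a=4 m (b=L-a=8):
  y_1 = (M₀x³/(6L)-M₀(x-a)²/2+C₁x)/EI  [x>a] with C₁=M₀(3b²-L²)/(6L)=32/3 = (16·(48/5)³/(6·12)-16·((48/5)-4)²/2+(32/3)·(48/5))/200000 = 94/390625 m
Load 2 — uniform load w=-11 kN/m over full span:
  y_2 = -wx(L³-2Lx²+x³)/(24EI) = -(-11)·(48/5)·(12³-2·12·(48/5)²+(48/5)³)/(24·200000) = 17226/1953125 m
Load 3 — triangular load w₀=19 kN/m (0→w₀ over full span):
  y_3 = -w₀x(7L⁴-10L²x²+3x⁴)/(360LEI) = -19·(48/5)·(7·12⁴-10·12²·(48/5)²+3·(48/5)⁴)/(360·12·200000) = -390906/48828125 m
Load 4 — point force P=11 kN at a=24/5 m (b=L-a=36/5):
  y_4 = -Pa(L-x)(2Lx-a²-x²)/(6LEI)  [x>a] = -11·(24/5)·(12-(48/5))·(2·12·(48/5)-(24/5)²-(48/5)²)/(6·12·200000) = -396/390625 m
Superposition: y = Σ y_i = 1994/48828125 m ≈ 0.000041 m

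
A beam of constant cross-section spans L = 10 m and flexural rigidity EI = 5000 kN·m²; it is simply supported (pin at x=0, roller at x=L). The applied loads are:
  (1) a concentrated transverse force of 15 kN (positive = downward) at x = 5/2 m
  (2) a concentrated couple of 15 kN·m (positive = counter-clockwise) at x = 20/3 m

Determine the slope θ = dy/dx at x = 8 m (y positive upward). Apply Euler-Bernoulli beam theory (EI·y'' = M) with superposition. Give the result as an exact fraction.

Load 1 — point force P=15 kN at a=5/2 m (b=L-a=15/2):
  θ_1 = -Pa(2L²-6Lx+3x²+a²)/(6LEI)  [x>a] = -15·(5/2)·(2·10²-6·10·8+3·8²+(5/2)²)/(6·10·5000) = 327/32000 rad
Load 2 — applied couple M₀=15 kN·m at a=20/3 m (b=L-a=10/3):
  θ_2 = (M₀x²/(2L)-M₀(x-a)+C₁)/EI  [x>a] with C₁=M₀(3b²-L²)/(6L)=-50/3 = (15·8²/(2·10)-15·(8-(20/3))+(-50/3))/5000 = 17/7500 rad
Superposition: θ = Σ θ_i = 5993/480000 rad ≈ 0.012485 rad

θ(8) = 5993/480000 rad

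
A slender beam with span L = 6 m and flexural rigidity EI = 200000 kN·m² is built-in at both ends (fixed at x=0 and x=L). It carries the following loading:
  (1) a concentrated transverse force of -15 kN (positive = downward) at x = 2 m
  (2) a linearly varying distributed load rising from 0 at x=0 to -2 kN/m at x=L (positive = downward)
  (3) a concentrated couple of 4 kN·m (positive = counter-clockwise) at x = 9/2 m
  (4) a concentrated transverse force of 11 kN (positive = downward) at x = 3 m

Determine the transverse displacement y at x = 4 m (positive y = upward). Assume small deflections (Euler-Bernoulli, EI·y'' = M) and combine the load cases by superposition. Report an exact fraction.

Load 1 — point force P=-15 kN at a=2 m (b=L-a=4):
  y_1 = -Pa²(L-x)²(3bL-(3b+a)(L-x))/(6L³EI)  [x>a] = -(-15)·2²·(6-4)²·(3·4·6-(3·4+2)·(6-4))/(6·6³·200000) = 11/270000 m
Load 2 — triangular load w₀=-2 kN/m (0→w₀ over full span):
  y_2 = -w₀x²(L-x)²(x+2L)/(120LEI) = -(-2)·4²·(6-4)²·(4+2·6)/(120·6·200000) = 2/140625 m
Load 3 — applied couple M₀=4 kN·m at a=9/2 m (b=L-a=3/2):
  y_3 = (R_Ax³/6 - M_Ax²/2)/EI  [x≤a] with R_A=3/4, M_A=5/4 = ((3/4)·4³/6 - (5/4)·4²/2)/200000 = -1/100000 m
Load 4 — point force P=11 kN at a=3 m (b=L-a=3):
  y_4 = -Pa²(L-x)²(3bL-(3b+a)(L-x))/(6L³EI)  [x>a] = -11·3²·(6-4)²·(3·3·6-(3·3+3)·(6-4))/(6·6³·200000) = -11/240000 m
Superposition: y = Σ y_i = -47/54000000 m ≈ -0.000001 m

y(4) = -47/54000000 m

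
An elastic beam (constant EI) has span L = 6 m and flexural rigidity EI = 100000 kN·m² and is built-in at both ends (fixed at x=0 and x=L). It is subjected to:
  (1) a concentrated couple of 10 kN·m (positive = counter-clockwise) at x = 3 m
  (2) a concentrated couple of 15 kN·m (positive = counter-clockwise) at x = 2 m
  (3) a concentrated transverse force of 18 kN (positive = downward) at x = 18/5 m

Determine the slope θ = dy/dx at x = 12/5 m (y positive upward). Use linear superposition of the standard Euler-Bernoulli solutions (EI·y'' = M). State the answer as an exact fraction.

Load 1 — applied couple M₀=10 kN·m at a=3 m (b=L-a=3):
  θ_1 = (R_Ax²/2 - M_Ax)/EI  [x≤a] with R_A=5/2, M_A=5/2 = ((5/2)·(12/5)²/2 - (5/2)·(12/5))/100000 = 3/250000 rad
Load 2 — applied couple M₀=15 kN·m at a=2 m (b=L-a=4):
  θ_2 = (R_Ax²/2 - M_Ax - M₀(x-a))/EI  [x>a] with R_A=10/3, M_A=0 = ((10/3)·(12/5)²/2 - 0·(12/5) - 15·((12/5)-2))/100000 = 9/250000 rad
Load 3 — point force P=18 kN at a=18/5 m (b=L-a=12/5):
  θ_3 = -Pb²x(2aL-(3a+b)x)/(2L³EI)  [x≤a] = -18·(12/5)²·(12/5)·(2·(18/5)·6-(3·(18/5)+(12/5))·(12/5))/(2·6³·100000) = -648/9765625 rad
Superposition: θ = Σ θ_i = -717/39062500 rad ≈ -0.000018 rad

θ(12/5) = -717/39062500 rad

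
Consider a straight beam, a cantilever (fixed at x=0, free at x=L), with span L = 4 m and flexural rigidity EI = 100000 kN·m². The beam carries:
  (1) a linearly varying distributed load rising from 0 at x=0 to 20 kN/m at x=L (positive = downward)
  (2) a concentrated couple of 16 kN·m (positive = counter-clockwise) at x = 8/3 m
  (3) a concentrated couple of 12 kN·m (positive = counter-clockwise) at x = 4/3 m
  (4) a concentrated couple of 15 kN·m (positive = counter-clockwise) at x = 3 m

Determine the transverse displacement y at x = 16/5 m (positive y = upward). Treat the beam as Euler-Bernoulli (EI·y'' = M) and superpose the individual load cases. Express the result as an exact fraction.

Load 1 — triangular load w₀=20 kN/m (0→w₀ over full span):
  y_1 = (w₀Lx³/12-w₀L²x²/6-w₀x⁵/(120L))/EI = (20·4·(16/5)³/12-20·4²·(16/5)²/6-20·(16/5)⁵/(120·4))/100000 = -100096/29296875 m
Load 2 — applied couple M₀=16 kN·m at a=8/3 m (b=L-a=4/3):
  y_2 = M₀a(2x-a)/(2EI)  [x>a] = 16·(8/3)·(2·(16/5)-(8/3))/(2·100000) = 112/140625 m
Load 3 — applied couple M₀=12 kN·m at a=4/3 m (b=L-a=8/3):
  y_3 = M₀a(2x-a)/(2EI)  [x>a] = 12·(4/3)·(2·(16/5)-(4/3))/(2·100000) = 19/46875 m
Load 4 — applied couple M₀=15 kN·m at a=3 m (b=L-a=1):
  y_4 = M₀a(2x-a)/(2EI)  [x>a] = 15·3·(2·(16/5)-3)/(2·100000) = 153/200000 m
Superposition: y = Σ y_i = -8155307/5625000000 m ≈ -0.001450 m

y(16/5) = -8155307/5625000000 m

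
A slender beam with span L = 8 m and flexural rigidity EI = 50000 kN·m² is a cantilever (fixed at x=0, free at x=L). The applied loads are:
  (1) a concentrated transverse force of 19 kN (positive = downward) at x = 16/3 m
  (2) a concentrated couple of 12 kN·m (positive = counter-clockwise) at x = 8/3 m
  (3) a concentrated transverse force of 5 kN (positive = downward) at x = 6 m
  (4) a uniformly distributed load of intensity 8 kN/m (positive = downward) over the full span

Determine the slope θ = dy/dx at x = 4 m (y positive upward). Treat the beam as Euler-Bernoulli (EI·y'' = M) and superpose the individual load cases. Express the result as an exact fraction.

θ(4) = -337/18750 rad

Load 1 — point force P=19 kN at a=16/3 m (b=L-a=8/3):
  θ_1 = -Px(2a-x)/(2EI)  [x≤a] = -19·4·(2·(16/3)-4)/(2·50000) = -19/3750 rad
Load 2 — applied couple M₀=12 kN·m at a=8/3 m (b=L-a=16/3):
  θ_2 = M₀a/EI  [x>a] = 12·(8/3)/50000 = 2/3125 rad
Load 3 — point force P=5 kN at a=6 m (b=L-a=2):
  θ_3 = -Px(2a-x)/(2EI)  [x≤a] = -5·4·(2·6-4)/(2·50000) = -1/625 rad
Load 4 — uniform load w=8 kN/m over full span:
  θ_4 = -wx(x²-3Lx+3L²)/(6EI) = -8·4·(4²-3·8·4+3·8²)/(6·50000) = -112/9375 rad
Superposition: θ = Σ θ_i = -337/18750 rad ≈ -0.017973 rad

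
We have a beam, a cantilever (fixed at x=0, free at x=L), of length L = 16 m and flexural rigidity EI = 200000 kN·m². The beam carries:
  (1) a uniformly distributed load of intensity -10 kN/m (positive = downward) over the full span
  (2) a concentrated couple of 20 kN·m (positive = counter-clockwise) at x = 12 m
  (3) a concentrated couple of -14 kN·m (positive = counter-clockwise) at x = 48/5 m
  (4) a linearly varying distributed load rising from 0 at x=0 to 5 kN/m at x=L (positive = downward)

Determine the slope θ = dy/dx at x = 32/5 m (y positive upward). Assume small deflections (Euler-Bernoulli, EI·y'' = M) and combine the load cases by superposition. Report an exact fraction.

Load 1 — uniform load w=-10 kN/m over full span:
  θ_1 = -wx(x²-3Lx+3L²)/(6EI) = -(-10)·(32/5)·((32/5)²-3·16·(32/5)+3·16²)/(6·200000) = 6272/234375 rad
Load 2 — applied couple M₀=20 kN·m at a=12 m (b=L-a=4):
  θ_2 = M₀x/EI  [x≤a] = 20·(32/5)/200000 = 2/3125 rad
Load 3 — applied couple M₀=-14 kN·m at a=48/5 m (b=L-a=32/5):
  θ_3 = M₀x/EI  [x≤a] = (-14)·(32/5)/200000 = -7/15625 rad
Load 4 — triangular load w₀=5 kN/m (0→w₀ over full span):
  θ_4 = (w₀Lx²/4-w₀L²x/3-w₀x⁴/(24L))/EI = (5·16·(32/5)²/4-5·16²·(32/5)/3-5·(32/5)⁴/(24·16))/200000 = -3776/390625 rad
Superposition: θ = Σ θ_i = 20257/1171875 rad ≈ 0.017286 rad

θ(32/5) = 20257/1171875 rad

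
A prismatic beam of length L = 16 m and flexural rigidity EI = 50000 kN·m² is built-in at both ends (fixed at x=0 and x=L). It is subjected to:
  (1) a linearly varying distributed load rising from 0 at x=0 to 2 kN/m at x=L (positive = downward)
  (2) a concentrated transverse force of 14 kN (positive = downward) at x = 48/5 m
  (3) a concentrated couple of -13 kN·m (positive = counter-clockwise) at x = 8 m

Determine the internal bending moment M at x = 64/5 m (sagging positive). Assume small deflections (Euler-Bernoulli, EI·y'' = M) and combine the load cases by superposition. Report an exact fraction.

Load 1 — triangular load w₀=2 kN/m (0→w₀ over full span):
  M_1 = 3w₀Lx/20 - w₀L²/30 - w₀x³/(6L) = 3·2·16·(64/5)/20 - 2·16²/30 - 2·(64/5)³/(6·16) = 256/375 kN·m
Load 2 — point force P=14 kN at a=48/5 m (b=L-a=32/5):
  M_2 = Pa²(a+3b)(L-x)/L³ - Pa²b/L²  [x>a] = 14·(48/5)²·((48/5)+3·(32/5))·(16-(64/5))/16³ - 14·(48/5)²·(32/5)/16² = -2016/625 kN·m
Load 3 — applied couple M₀=-13 kN·m at a=8 m (b=L-a=8):
  M_3 = R_Ax - M_A - M₀  [x>a] with R_A=-39/32, M_A=-13/4 = (-39/32)·(64/5) - (-13/4) - (-13) = 13/20 kN·m
Superposition: M = Σ M_i = -14197/7500 kN·m ≈ -1.892933 kN·m

M(64/5) = -14197/7500 kN·m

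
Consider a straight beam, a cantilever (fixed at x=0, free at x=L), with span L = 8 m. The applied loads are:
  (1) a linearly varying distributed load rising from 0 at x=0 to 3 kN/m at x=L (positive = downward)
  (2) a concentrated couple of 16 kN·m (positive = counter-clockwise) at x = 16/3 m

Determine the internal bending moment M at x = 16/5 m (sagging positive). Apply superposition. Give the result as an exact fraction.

Load 1 — triangular load w₀=3 kN/m (0→w₀ over full span):
  M_1 = w₀Lx/2 - w₀L²/3 - w₀x³/(6L) = 3·8·(16/5)/2 - 3·8²/3 - 3·(16/5)³/(6·8) = -3456/125 kN·m
Load 2 — applied couple M₀=16 kN·m at a=16/3 m (b=L-a=8/3):
  M_2 = M₀  [x≤a] = 16 = 16 kN·m
Superposition: M = Σ M_i = -1456/125 kN·m ≈ -11.648000 kN·m

M(16/5) = -1456/125 kN·m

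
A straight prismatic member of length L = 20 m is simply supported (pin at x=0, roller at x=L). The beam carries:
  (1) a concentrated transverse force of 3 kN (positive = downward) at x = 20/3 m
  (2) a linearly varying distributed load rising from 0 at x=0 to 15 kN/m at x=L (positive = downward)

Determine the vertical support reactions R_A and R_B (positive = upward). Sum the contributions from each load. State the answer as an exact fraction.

Load 1 — point force P=3 kN at a=20/3 m (b=L-a=40/3):
  R_A = Pb/L = 3·(40/3)/20 = 2 kN
  R_B = Pa/L = 3·(20/3)/20 = 1 kN
Load 2 — triangular load w₀=15 kN/m (0→w₀ over full span):
  R_A = w₀L/6 = 15·20/6 = 50 kN
  R_B = w₀L/3 = 15·20/3 = 100 kN
Superposition: R_A = 52 kN, R_B = 101 kN

R_A = 52 kN, R_B = 101 kN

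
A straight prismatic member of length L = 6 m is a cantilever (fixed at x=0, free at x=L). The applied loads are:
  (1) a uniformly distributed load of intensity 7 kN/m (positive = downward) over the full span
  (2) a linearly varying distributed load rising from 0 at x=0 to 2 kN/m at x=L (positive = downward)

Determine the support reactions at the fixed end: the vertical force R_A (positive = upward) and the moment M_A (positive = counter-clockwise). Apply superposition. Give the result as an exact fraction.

R_A = 48 kN, M_A = 150 kN·m

Load 1 — uniform load w=7 kN/m over full span:
  R_A = wL = 7·6 = 42 kN
  M_A = wL²/2 = 7·6²/2 = 126 kN·m
Load 2 — triangular load w₀=2 kN/m (0→w₀ over full span):
  R_A = w₀L/2 = 2·6/2 = 6 kN
  M_A = w₀L²/3 = 2·6²/3 = 24 kN·m
Superposition: R_A = 48 kN, M_A = 150 kN·m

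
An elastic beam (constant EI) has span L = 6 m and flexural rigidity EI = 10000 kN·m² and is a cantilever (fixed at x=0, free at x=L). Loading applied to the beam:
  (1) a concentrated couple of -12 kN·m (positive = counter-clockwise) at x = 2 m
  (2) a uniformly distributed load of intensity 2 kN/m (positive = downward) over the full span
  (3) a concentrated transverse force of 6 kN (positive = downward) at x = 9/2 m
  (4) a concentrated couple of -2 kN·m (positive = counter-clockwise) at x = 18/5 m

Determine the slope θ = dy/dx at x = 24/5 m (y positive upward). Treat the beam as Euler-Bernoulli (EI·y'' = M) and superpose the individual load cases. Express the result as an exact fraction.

θ(24/5) = -81687/5000000 rad

Load 1 — applied couple M₀=-12 kN·m at a=2 m (b=L-a=4):
  θ_1 = M₀a/EI  [x>a] = (-12)·2/10000 = -3/1250 rad
Load 2 — uniform load w=2 kN/m over full span:
  θ_2 = -wx(x²-3Lx+3L²)/(6EI) = -2·(24/5)·((24/5)²-3·6·(24/5)+3·6²)/(6·10000) = -558/78125 rad
Load 3 — point force P=6 kN at a=9/2 m (b=L-a=3/2):
  θ_3 = -Pa²/(2EI)  [x>a] = -6·(9/2)²/(2·10000) = -243/40000 rad
Load 4 — applied couple M₀=-2 kN·m at a=18/5 m (b=L-a=12/5):
  θ_4 = M₀a/EI  [x>a] = (-2)·(18/5)/10000 = -9/12500 rad
Superposition: θ = Σ θ_i = -81687/5000000 rad ≈ -0.016337 rad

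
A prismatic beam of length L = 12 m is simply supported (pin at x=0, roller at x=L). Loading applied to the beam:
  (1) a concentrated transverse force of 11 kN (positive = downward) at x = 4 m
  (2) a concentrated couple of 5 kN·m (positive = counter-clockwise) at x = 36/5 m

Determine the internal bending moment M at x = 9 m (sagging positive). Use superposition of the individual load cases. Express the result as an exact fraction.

M(9) = 39/4 kN·m

Load 1 — point force P=11 kN at a=4 m (b=L-a=8):
  M_1 = Pa(L-x)/L  [x>a] = 11·4·(12-9)/12 = 11 kN·m
Load 2 — applied couple M₀=5 kN·m at a=36/5 m (b=L-a=24/5):
  M_2 = M₀x/L - M₀  [x>a] = 5·9/12 - 5 = -5/4 kN·m
Superposition: M = Σ M_i = 39/4 kN·m ≈ 9.750000 kN·m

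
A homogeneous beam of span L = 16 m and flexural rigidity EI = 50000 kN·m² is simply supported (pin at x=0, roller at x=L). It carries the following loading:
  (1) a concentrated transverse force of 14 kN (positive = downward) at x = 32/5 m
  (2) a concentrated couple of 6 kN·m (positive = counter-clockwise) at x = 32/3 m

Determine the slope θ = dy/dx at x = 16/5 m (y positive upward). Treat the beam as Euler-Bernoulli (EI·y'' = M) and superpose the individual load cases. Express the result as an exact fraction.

Load 1 — point force P=14 kN at a=32/5 m (b=L-a=48/5):
  θ_1 = -Pb(L²-b²-3x²)/(6LEI)  [x≤a] = -14·(48/5)·(16²-(48/5)²-3·(16/5)²)/(6·16·50000) = -1456/390625 rad
Load 2 — applied couple M₀=6 kN·m at a=32/3 m (b=L-a=16/3):
  θ_2 = (M₀x²/(2L)+C₁)/EI  [x≤a] with C₁=M₀(3b²-L²)/(6L)=-32/3 = (6·(16/5)²/(2·16)+(-32/3))/50000 = -41/234375 rad
Superposition: θ = Σ θ_i = -4573/1171875 rad ≈ -0.003902 rad

θ(16/5) = -4573/1171875 rad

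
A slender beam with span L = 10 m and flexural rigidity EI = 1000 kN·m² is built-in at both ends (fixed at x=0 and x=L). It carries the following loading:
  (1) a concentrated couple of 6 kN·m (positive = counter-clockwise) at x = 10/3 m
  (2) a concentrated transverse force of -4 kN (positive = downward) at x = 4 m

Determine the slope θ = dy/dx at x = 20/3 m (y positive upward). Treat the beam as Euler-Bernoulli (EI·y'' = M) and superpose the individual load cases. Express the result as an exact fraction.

Load 1 — applied couple M₀=6 kN·m at a=10/3 m (b=L-a=20/3):
  θ_1 = (R_Ax²/2 - M_Ax - M₀(x-a))/EI  [x>a] with R_A=4/5, M_A=0 = ((4/5)·(20/3)²/2 - 0·(20/3) - 6·((20/3)-(10/3)))/1000 = -1/450 rad
Load 2 — point force P=-4 kN at a=4 m (b=L-a=6):
  θ_2 = Pa²(L-x)(2bL-(3b+a)(L-x))/(2L³EI)  [x>a] = (-4)·4²·(10-(20/3))·(2·6·10-(3·6+4)·(10-(20/3)))/(2·10³·1000) = -28/5625 rad
Superposition: θ = Σ θ_i = -9/1250 rad ≈ -0.007200 rad

θ(20/3) = -9/1250 rad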